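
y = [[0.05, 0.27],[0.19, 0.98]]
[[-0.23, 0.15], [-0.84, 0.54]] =y @ [[0.37, 0.93], [-0.93, 0.37]]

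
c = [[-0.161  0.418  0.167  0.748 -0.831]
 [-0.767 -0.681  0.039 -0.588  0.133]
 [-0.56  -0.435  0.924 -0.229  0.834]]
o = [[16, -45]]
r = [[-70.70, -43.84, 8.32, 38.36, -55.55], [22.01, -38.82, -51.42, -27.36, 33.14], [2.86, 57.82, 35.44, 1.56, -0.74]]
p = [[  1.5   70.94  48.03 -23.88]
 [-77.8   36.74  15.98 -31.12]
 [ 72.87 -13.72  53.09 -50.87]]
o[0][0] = 16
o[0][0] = 16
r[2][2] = 35.44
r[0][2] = 8.32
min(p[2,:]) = -50.87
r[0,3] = 38.36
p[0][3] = -23.88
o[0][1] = -45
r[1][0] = 22.01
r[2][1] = 57.82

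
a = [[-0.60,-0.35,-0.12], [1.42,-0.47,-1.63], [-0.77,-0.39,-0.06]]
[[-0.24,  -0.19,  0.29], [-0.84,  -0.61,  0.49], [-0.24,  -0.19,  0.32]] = a@[[-0.04,-0.05,-0.06], [0.65,0.56,-0.67], [0.29,0.17,-0.16]]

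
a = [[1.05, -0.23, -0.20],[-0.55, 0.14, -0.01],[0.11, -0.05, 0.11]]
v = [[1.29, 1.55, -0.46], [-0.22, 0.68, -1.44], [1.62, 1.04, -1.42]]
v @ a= [[0.45,-0.06,-0.32], [-0.76,0.22,-0.12], [0.97,-0.16,-0.49]]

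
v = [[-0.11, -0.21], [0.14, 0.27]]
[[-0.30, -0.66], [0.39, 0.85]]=v @ [[-2.94, 1.56], [2.96, 2.34]]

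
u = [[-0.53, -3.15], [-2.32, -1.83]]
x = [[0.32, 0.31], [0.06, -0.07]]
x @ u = [[-0.89, -1.58], [0.13, -0.06]]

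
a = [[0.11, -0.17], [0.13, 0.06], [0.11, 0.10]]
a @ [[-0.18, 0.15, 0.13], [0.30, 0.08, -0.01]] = [[-0.07,  0.0,  0.02], [-0.01,  0.02,  0.02], [0.01,  0.02,  0.01]]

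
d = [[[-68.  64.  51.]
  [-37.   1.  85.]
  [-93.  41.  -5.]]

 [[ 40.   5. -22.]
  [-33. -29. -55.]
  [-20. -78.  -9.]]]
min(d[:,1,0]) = -37.0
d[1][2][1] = -78.0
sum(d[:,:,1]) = 4.0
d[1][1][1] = -29.0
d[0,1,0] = -37.0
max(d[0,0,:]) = 64.0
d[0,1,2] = 85.0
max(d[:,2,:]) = 41.0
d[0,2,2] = -5.0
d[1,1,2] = -55.0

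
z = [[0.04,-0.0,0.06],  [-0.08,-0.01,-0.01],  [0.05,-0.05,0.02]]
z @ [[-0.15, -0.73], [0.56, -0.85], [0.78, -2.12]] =[[0.04, -0.16],[-0.00, 0.09],[-0.02, -0.04]]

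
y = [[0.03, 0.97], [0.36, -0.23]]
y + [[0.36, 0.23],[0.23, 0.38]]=[[0.39, 1.20], [0.59, 0.15]]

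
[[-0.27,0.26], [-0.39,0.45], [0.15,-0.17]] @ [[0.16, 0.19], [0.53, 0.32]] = [[0.09,0.03], [0.18,0.07], [-0.07,-0.03]]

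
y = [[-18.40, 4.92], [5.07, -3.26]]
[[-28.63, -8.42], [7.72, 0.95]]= y @ [[1.58, 0.65], [0.09, 0.72]]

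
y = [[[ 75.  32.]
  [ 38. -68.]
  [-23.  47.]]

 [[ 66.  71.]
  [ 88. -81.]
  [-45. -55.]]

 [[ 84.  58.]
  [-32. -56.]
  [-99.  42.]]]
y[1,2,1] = -55.0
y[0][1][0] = 38.0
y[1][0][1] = 71.0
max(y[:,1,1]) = -56.0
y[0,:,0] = [75.0, 38.0, -23.0]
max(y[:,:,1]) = 71.0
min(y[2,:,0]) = -99.0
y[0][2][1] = 47.0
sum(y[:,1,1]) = -205.0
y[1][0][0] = 66.0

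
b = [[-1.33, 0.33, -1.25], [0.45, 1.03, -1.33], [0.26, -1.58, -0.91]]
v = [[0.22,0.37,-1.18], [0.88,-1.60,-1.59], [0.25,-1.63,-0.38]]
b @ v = [[-0.31, 1.02, 1.52], [0.67, 0.69, -1.66], [-1.56, 4.11, 2.55]]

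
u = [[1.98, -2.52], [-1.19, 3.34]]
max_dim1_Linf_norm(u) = 3.34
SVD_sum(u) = [[1.48, -2.79], [-1.64, 3.1]] + [[0.5, 0.27], [0.45, 0.24]]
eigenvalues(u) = [0.8, 4.52]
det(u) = 3.61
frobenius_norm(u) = 4.78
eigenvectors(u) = [[-0.91, 0.7], [-0.42, -0.71]]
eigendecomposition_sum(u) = [[0.55, 0.54],[0.26, 0.25]] + [[1.43,  -3.06], [-1.45,  3.09]]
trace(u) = 5.32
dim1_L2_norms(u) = [3.2, 3.55]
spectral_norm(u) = 4.72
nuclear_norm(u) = 5.48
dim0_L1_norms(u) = [3.17, 5.86]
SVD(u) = [[-0.67,0.74], [0.74,0.67]] @ diag([4.717573974629842, 0.7661565074416449]) @ [[-0.47, 0.88], [0.88, 0.47]]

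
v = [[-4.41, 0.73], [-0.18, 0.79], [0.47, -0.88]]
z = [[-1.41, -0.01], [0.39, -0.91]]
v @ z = [[6.5, -0.62],[0.56, -0.72],[-1.01, 0.8]]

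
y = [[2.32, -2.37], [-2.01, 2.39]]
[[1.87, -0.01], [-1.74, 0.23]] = y @ [[0.44, 0.68], [-0.36, 0.67]]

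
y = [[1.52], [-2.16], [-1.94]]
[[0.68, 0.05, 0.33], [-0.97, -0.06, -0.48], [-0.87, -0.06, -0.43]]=y @ [[0.45, 0.03, 0.22]]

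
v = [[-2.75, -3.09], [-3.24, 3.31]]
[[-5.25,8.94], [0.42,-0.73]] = v@[[0.84, -1.43], [0.95, -1.62]]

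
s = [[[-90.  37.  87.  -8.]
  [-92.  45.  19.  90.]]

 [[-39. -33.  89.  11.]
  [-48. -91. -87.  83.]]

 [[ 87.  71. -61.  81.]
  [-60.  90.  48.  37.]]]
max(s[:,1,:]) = 90.0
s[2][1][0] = -60.0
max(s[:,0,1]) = 71.0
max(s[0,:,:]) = 90.0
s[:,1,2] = [19.0, -87.0, 48.0]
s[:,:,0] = [[-90.0, -92.0], [-39.0, -48.0], [87.0, -60.0]]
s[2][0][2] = -61.0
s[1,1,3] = 83.0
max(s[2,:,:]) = 90.0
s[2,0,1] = 71.0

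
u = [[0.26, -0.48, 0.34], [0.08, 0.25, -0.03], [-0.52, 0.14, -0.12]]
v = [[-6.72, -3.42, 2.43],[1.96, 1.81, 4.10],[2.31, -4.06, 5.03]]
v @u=[[-3.28, 2.71, -2.47],[-1.48, 0.09, 0.12],[-2.34, -1.42, 0.3]]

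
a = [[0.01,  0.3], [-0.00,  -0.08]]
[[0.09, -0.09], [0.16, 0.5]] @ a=[[0.0, 0.03], [0.00, 0.01]]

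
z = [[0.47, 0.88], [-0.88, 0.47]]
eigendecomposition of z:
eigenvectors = [[-0.71j,  0.00+0.71j], [0.71+0.00j,  (0.71-0j)]]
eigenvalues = [(0.47+0.88j), (0.47-0.88j)]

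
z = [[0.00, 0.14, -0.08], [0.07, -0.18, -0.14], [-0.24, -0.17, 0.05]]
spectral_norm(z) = 0.32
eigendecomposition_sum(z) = [[0.08, 0.05, -0.07],  [0.06, 0.04, -0.05],  [-0.15, -0.10, 0.13]] + [[-0.12, -0.05, -0.09], [0.08, 0.03, 0.06], [-0.08, -0.04, -0.06]] + [[0.04, 0.14, 0.08],[-0.07, -0.26, -0.14],[-0.01, -0.04, -0.02]]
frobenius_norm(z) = 0.41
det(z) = 0.01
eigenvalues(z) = [0.25, -0.14, -0.24]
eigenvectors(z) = [[-0.45, -0.73, -0.47], [-0.34, 0.48, 0.87], [0.82, -0.49, 0.12]]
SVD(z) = [[-0.37, 0.14, 0.92], [0.25, -0.94, 0.24], [0.89, 0.32, 0.31]] @ diag([0.3200135030438518, 0.2380872672861542, 0.11316276342425585]) @ [[-0.62,  -0.78,  0.12],[-0.60,  0.56,  0.57],[-0.51,  0.28,  -0.81]]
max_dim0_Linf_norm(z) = 0.24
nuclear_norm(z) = 0.67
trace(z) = -0.13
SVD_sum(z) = [[0.07, 0.09, -0.01], [-0.05, -0.06, 0.01], [-0.18, -0.22, 0.04]] + [[-0.02,0.02,0.02],[0.13,-0.13,-0.13],[-0.05,0.04,0.04]] + [[-0.05, 0.03, -0.08], [-0.01, 0.01, -0.02], [-0.02, 0.01, -0.03]]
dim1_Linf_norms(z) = [0.14, 0.18, 0.24]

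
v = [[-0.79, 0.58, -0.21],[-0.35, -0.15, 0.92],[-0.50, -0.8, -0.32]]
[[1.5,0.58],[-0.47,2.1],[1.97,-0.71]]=v @ [[-2.01, -0.85], [-0.65, 0.59], [-1.38, 2.06]]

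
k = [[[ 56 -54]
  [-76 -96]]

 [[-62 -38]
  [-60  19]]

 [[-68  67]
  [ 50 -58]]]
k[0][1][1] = -96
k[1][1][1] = 19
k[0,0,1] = -54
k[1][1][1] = 19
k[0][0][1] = -54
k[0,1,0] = -76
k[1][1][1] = 19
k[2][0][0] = -68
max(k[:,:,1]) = 67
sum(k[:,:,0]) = -160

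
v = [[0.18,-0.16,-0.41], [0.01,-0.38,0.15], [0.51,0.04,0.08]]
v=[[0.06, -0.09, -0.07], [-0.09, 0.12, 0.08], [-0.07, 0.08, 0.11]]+[[0.12, -0.07, -0.34], [0.1, -0.5, 0.07], [0.58, -0.04, -0.03]]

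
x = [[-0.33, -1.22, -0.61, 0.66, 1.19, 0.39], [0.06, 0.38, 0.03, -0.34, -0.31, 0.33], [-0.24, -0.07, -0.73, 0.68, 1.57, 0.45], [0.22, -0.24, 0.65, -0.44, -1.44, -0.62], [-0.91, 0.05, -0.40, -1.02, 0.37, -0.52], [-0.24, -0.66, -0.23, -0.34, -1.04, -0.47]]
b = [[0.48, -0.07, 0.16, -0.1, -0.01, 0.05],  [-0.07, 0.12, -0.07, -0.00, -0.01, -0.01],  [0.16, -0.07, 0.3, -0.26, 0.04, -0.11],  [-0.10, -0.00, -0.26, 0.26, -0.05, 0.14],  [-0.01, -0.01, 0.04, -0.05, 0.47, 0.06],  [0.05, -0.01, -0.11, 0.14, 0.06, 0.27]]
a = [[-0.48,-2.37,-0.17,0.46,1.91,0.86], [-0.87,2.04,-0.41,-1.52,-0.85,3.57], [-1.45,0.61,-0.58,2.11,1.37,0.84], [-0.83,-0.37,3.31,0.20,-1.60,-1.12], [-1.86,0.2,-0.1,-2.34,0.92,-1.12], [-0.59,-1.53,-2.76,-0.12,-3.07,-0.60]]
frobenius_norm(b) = 1.00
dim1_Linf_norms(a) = [2.37, 3.57, 2.11, 3.31, 2.34, 3.07]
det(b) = -0.00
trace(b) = 1.90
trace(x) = -1.22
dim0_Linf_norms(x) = [0.91, 1.22, 0.73, 1.02, 1.57, 0.62]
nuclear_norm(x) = 7.25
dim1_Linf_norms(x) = [1.22, 0.38, 1.57, 1.44, 1.02, 1.04]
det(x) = 0.01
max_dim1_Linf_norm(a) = 3.57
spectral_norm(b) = 0.74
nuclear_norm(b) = 1.90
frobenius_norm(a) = 9.38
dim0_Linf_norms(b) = [0.48, 0.12, 0.3, 0.26, 0.47, 0.27]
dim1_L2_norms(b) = [0.52, 0.16, 0.45, 0.41, 0.48, 0.33]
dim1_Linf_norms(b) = [0.48, 0.12, 0.3, 0.26, 0.47, 0.27]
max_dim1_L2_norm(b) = 0.52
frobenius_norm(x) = 3.97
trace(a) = 1.50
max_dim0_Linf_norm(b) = 0.48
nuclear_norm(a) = 22.17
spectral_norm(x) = 3.23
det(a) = -1988.60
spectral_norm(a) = 4.90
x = b @ a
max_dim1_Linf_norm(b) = 0.48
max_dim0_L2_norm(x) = 2.7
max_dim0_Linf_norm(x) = 1.57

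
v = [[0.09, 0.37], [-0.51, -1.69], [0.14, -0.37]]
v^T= [[0.09, -0.51, 0.14], [0.37, -1.69, -0.37]]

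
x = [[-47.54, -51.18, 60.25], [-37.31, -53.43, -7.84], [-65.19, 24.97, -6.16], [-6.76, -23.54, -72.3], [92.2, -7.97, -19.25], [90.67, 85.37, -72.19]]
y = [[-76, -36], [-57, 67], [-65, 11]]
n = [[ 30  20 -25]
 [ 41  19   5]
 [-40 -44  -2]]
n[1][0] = 41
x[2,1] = 24.97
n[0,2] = -25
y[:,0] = [-76, -57, -65]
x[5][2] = -72.19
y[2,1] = 11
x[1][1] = -53.43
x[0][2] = 60.25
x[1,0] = -37.31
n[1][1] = 19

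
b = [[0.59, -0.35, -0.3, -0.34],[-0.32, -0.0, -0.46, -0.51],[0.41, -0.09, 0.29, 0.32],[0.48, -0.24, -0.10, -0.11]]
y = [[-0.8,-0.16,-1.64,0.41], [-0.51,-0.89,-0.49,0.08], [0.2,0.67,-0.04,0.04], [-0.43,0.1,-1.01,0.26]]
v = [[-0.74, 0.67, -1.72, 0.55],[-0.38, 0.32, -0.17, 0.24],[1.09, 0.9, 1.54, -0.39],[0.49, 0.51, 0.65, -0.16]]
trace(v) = 0.96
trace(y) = -1.47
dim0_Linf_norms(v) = [1.09, 0.9, 1.72, 0.55]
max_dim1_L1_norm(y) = 3.01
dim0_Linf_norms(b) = [0.59, 0.35, 0.46, 0.51]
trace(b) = 0.77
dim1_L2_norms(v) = [2.06, 0.58, 2.13, 0.97]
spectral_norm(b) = 1.00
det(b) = 0.00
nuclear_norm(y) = 3.43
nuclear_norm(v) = 4.50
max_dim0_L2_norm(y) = 1.99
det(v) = -0.01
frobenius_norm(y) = 2.57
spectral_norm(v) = 2.89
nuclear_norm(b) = 1.96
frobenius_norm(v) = 3.17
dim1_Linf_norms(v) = [1.72, 0.38, 1.54, 0.65]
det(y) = 0.00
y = b @ v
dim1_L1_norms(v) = [3.68, 1.11, 3.92, 1.81]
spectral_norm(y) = 2.32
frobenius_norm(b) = 1.39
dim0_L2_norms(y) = [1.06, 1.13, 1.99, 0.49]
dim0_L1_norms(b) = [1.8, 0.68, 1.15, 1.28]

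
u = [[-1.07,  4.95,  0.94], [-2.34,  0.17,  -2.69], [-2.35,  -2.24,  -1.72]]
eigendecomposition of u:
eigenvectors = [[-0.74+0.00j, -0.74-0.00j, -0.56+0.00j], [0.11-0.41j, (0.11+0.41j), (-0.43+0j)], [(0.22-0.47j), 0.22+0.47j, (0.71+0j)]]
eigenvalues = [(-2.07+3.34j), (-2.07-3.34j), (1.52+0j)]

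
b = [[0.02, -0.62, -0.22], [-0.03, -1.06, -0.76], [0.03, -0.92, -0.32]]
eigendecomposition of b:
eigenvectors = [[0.49,-0.98,0.36], [-0.45,-0.09,0.76], [0.75,0.16,0.54]]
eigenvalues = [0.25, 0.0, -1.61]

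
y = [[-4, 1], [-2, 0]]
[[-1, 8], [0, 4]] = y @ [[0, -2], [-1, 0]]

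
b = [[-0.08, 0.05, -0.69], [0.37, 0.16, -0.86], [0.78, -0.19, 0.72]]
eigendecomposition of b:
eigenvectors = [[(0.33+0.26j), (0.33-0.26j), (-0.28+0j)], [0.84+0.00j, 0.84-0.00j, (-0.95+0j)], [(0.09-0.32j), 0.09+0.32j, 0.12+0.00j]]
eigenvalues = [(0.21+0.44j), (0.21-0.44j), (0.38+0j)]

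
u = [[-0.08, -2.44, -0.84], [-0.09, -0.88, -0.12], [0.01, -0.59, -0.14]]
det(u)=-0.023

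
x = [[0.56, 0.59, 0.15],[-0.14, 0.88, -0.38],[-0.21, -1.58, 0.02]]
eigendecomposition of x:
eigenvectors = [[-0.32, 0.93, -0.3], [0.25, -0.02, -0.58], [0.92, -0.36, 0.76]]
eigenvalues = [-0.34, 0.49, 1.31]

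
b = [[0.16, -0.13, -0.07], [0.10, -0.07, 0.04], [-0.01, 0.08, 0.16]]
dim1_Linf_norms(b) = [0.16, 0.1, 0.16]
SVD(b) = [[-0.81, -0.23, 0.54], [-0.33, -0.58, -0.74], [0.49, -0.78, 0.39]] @ diag([0.2657948882571371, 0.1583979153478325, 0.016222755309652313]) @ [[-0.63, 0.63, 0.46], [-0.55, 0.05, -0.83], [0.55, 0.78, -0.31]]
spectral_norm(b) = 0.27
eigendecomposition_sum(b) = [[(0.01-0j), (-0.02+0j), 0.01+0.00j],[(0.02-0j), -0.04+0.00j, 0.01+0.00j],[(-0.01+0j), (0.01-0j), (-0.01-0j)]] + [[(0.07+0.1j),  -0.06+0.03j,  -0.04+0.21j], [0.04+0.03j,  -0.02+0.02j,  (0.01+0.08j)], [-0.00-0.06j,  0.03+0.00j,  (0.08-0.08j)]] + [[(0.07-0.1j), -0.06-0.03j, -0.04-0.21j], [(0.04-0.03j), (-0.02-0.02j), (0.01-0.08j)], [(-0+0.06j), 0.03-0.00j, (0.08+0.08j)]]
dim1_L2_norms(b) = [0.22, 0.13, 0.18]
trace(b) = 0.25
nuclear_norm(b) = 0.44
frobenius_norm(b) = 0.31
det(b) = -0.00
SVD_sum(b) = [[0.14, -0.13, -0.10], [0.06, -0.06, -0.04], [-0.08, 0.08, 0.06]] + [[0.02,-0.00,0.03], [0.05,-0.0,0.08], [0.07,-0.01,0.10]] + [[0.0, 0.01, -0.0], [-0.01, -0.01, 0.00], [0.0, 0.0, -0.0]]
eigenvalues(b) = [(-0.03+0j), (0.14+0.04j), (0.14-0.04j)]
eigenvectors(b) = [[(-0.45+0j),(-0.84+0j),(-0.84-0j)], [(-0.83+0j),-0.31+0.11j,-0.31-0.11j], [0.32+0.00j,0.35+0.26j,0.35-0.26j]]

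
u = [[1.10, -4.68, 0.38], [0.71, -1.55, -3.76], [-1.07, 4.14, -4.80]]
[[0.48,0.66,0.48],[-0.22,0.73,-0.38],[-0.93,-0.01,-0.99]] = u@[[0.14, 0.01, -0.08], [-0.06, -0.15, -0.11], [0.11, -0.13, 0.13]]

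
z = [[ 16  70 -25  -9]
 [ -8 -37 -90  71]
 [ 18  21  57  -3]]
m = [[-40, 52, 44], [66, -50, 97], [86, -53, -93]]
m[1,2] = 97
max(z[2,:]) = 57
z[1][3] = 71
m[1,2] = 97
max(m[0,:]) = 52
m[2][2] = -93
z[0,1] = 70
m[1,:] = [66, -50, 97]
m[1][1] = -50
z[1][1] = -37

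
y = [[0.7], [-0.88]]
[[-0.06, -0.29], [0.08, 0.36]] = y @ [[-0.09, -0.41]]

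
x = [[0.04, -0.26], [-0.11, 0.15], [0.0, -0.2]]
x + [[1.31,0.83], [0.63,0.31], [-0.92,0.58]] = [[1.35, 0.57], [0.52, 0.46], [-0.92, 0.38]]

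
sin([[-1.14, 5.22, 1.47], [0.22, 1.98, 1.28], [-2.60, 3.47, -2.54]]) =[[-1.07, 2.95, 0.62], [-0.40, 1.46, 0.32], [0.76, -1.27, -0.23]]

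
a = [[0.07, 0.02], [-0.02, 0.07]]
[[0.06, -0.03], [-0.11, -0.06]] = a@[[1.22, -0.2], [-1.25, -0.87]]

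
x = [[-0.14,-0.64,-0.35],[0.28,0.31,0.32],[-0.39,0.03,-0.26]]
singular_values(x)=[0.93, 0.44, 0.0]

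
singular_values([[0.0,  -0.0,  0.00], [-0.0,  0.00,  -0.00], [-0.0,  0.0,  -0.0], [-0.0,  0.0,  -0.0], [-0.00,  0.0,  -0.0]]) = [0.0, 0.0, -0.0]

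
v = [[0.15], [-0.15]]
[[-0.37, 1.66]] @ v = [[-0.3]]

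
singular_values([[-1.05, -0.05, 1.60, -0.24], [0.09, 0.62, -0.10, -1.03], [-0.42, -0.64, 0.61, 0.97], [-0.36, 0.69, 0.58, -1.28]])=[2.27, 2.12, 0.01, 0.0]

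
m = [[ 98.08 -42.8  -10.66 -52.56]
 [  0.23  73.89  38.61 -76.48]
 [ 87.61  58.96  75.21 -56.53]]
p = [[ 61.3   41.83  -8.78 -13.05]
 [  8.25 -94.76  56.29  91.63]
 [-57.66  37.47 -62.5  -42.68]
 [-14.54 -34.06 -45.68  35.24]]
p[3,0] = -14.54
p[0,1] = 41.83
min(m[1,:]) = -76.48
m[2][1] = 58.96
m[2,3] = -56.53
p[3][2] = -45.68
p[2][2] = -62.5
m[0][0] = 98.08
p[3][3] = 35.24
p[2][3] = -42.68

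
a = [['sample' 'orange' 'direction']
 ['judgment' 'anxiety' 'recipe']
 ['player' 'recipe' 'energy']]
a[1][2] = 'recipe'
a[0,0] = 'sample'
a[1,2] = 'recipe'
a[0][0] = 'sample'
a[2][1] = 'recipe'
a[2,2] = 'energy'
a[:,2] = ['direction', 'recipe', 'energy']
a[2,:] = ['player', 'recipe', 'energy']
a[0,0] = 'sample'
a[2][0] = 'player'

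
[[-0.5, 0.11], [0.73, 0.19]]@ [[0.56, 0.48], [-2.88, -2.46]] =[[-0.60, -0.51],[-0.14, -0.12]]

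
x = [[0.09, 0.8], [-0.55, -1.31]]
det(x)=0.322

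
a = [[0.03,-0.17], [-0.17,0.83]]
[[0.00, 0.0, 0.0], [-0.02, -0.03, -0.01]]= a@[[0.04, 0.05, 0.02], [-0.01, -0.02, -0.01]]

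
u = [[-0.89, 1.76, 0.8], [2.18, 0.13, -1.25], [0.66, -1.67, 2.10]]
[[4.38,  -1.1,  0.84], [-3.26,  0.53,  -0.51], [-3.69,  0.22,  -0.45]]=u @[[-1.56, 0.11, -0.19], [1.67, -0.44, 0.33], [0.06, -0.28, 0.11]]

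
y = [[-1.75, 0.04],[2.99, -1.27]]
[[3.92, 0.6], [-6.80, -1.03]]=y @ [[-2.24,-0.34],[0.08,0.01]]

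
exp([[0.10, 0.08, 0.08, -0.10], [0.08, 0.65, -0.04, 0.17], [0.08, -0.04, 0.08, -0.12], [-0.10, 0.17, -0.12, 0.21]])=[[1.12,0.1,0.09,-0.11],[0.10,1.95,-0.07,0.26],[0.09,-0.07,1.10,-0.15],[-0.11,0.26,-0.15,1.27]]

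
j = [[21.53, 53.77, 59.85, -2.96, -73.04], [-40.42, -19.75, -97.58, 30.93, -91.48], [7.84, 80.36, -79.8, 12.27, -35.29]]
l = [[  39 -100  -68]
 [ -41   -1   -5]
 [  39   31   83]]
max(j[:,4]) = -35.29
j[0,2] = 59.85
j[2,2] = -79.8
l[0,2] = -68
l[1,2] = -5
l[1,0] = -41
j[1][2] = -97.58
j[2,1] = 80.36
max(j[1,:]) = 30.93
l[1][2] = -5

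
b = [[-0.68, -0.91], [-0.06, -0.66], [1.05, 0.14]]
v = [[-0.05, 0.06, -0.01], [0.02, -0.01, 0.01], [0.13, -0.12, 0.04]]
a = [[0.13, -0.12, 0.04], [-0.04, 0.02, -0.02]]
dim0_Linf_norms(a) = [0.13, 0.12, 0.04]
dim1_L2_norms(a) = [0.18, 0.05]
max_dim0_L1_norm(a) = 0.17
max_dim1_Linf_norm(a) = 0.13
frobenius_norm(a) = 0.19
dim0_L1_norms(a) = [0.17, 0.14, 0.06]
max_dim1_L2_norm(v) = 0.18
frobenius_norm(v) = 0.20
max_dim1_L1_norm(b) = 1.59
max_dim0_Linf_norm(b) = 1.05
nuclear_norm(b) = 2.28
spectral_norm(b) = 1.50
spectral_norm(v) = 0.20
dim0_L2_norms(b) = [1.25, 1.13]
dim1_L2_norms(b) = [1.14, 0.66, 1.06]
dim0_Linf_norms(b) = [1.05, 0.91]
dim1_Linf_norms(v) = [0.06, 0.02, 0.13]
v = b @ a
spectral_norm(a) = 0.19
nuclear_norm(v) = 0.21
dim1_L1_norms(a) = [0.29, 0.08]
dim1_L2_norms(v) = [0.08, 0.02, 0.18]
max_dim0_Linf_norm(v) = 0.13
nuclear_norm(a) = 0.20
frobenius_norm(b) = 1.69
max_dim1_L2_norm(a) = 0.18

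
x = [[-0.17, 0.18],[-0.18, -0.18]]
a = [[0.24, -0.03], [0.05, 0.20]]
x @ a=[[-0.03, 0.04], [-0.05, -0.03]]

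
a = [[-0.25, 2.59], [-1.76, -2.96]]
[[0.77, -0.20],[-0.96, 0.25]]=a @ [[0.04, -0.01], [0.3, -0.08]]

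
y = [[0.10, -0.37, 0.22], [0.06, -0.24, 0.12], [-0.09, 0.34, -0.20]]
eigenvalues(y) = [-0.32, 0.0, -0.02]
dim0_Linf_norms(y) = [0.1, 0.37, 0.22]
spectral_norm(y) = 0.66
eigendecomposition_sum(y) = [[0.1, -0.39, 0.2], [0.06, -0.24, 0.12], [-0.09, 0.36, -0.19]] + [[0.00,0.0,0.00], [0.00,0.00,0.00], [-0.0,-0.00,-0.0]] + [[-0.00, 0.02, 0.01], [0.0, -0.00, -0.0], [0.0, -0.02, -0.01]]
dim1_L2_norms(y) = [0.44, 0.27, 0.4]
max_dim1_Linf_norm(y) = 0.37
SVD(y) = [[-0.67,0.36,0.65], [-0.42,-0.91,0.08], [0.61,-0.22,0.76]] @ diag([0.6590129477267418, 0.017344525231882114, 0.0010498442700394267]) @ [[-0.22, 0.84, -0.49],[0.09, 0.51, 0.85],[0.97, 0.15, -0.19]]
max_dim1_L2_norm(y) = 0.44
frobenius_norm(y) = 0.66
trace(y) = -0.34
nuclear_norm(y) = 0.68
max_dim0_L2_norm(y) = 0.56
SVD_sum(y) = [[0.1, -0.37, 0.21], [0.06, -0.23, 0.13], [-0.09, 0.34, -0.2]] + [[0.00, 0.00, 0.01], [-0.0, -0.01, -0.01], [-0.0, -0.0, -0.00]] + [[0.0, 0.0, -0.00],[0.0, 0.0, -0.00],[0.0, 0.00, -0.00]]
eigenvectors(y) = [[0.67, 0.97, -0.73], [0.4, 0.16, 0.16], [-0.62, -0.17, 0.67]]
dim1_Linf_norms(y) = [0.37, 0.24, 0.34]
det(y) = 0.00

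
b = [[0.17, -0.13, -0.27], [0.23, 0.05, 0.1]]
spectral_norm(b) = 0.35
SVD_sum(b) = [[0.19, -0.12, -0.26], [0.02, -0.01, -0.03]] + [[-0.02, -0.01, -0.01], [0.21, 0.06, 0.13]]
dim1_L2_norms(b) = [0.34, 0.26]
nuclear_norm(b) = 0.60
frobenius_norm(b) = 0.43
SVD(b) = [[-0.99,-0.10], [-0.1,0.99]] @ diag([0.3453722808968108, 0.25459376973550324]) @ [[-0.56, 0.36, 0.75], [0.83, 0.25, 0.5]]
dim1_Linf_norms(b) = [0.27, 0.23]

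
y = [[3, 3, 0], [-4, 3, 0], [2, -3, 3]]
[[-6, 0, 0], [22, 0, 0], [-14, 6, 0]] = y@[[-4, 0, 0], [2, 0, 0], [0, 2, 0]]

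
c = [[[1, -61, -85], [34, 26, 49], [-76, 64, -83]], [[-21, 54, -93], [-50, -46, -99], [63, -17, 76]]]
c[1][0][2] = -93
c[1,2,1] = -17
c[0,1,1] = 26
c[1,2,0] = 63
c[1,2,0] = 63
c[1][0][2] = -93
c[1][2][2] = 76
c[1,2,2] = 76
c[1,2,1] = -17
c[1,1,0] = -50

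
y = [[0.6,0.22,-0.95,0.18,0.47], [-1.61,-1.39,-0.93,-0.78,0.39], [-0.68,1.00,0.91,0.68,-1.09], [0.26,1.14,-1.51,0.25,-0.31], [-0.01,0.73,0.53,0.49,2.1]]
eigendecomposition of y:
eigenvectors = [[(0.19-0.04j),0.19+0.04j,0.06+0.00j,(-0.53+0.07j),-0.53-0.07j], [-0.17+0.55j,-0.17-0.55j,(0.55+0j),0.16-0.12j,(0.16+0.12j)], [0.20-0.30j,0.20+0.30j,0.04+0.00j,(0.56+0j),(0.56-0j)], [0.69+0.00j,(0.69-0j),-0.83+0.00j,-0.42+0.11j,(-0.42-0.11j)], [-0.05-0.13j,(-0.05+0.13j),(-0.01+0j),-0.26-0.32j,(-0.26+0.32j)]]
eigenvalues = [(-0.38+1.61j), (-0.38-1.61j), (-0.46+0j), (1.84+0.45j), (1.84-0.45j)]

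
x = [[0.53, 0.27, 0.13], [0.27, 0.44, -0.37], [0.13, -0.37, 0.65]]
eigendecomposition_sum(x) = [[-0.0, 0.00, 0.0],[0.00, -0.00, -0.00],[0.00, -0.00, -0.0]] + [[0.50, 0.15, 0.26], [0.15, 0.05, 0.08], [0.26, 0.08, 0.14]] + [[0.03, 0.12, -0.13], [0.12, 0.39, -0.45], [-0.13, -0.45, 0.51]]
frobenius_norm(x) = 1.16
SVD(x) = [[-0.19,0.85,-0.49], [-0.65,0.26,0.72], [0.74,0.45,0.5]] @ diag([0.9412148112615235, 0.6815475394135632, 0.002762350675086686]) @ [[-0.19, -0.65, 0.74], [0.85, 0.26, 0.45], [0.49, -0.72, -0.5]]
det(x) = -0.00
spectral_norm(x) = 0.94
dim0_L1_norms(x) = [0.93, 1.08, 1.15]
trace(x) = 1.62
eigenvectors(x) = [[-0.49, 0.85, -0.19],  [0.72, 0.26, -0.65],  [0.5, 0.45, 0.74]]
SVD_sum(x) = [[0.03, 0.12, -0.13], [0.12, 0.39, -0.45], [-0.13, -0.45, 0.51]] + [[0.5, 0.15, 0.26], [0.15, 0.05, 0.08], [0.26, 0.08, 0.14]] + [[-0.00,0.00,0.0], [0.0,-0.0,-0.00], [0.00,-0.0,-0.0]]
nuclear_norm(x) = 1.63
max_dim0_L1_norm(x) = 1.15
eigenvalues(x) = [-0.0, 0.68, 0.94]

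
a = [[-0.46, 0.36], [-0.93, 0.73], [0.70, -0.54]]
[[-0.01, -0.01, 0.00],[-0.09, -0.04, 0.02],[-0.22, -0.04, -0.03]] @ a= [[0.01, -0.01], [0.09, -0.07], [0.12, -0.09]]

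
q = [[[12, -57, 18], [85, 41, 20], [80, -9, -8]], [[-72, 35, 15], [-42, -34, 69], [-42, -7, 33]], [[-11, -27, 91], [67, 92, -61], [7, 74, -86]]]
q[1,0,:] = [-72, 35, 15]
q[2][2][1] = 74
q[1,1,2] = 69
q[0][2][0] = 80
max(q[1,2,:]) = 33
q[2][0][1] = -27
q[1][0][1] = 35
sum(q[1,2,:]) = -16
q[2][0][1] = -27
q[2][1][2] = -61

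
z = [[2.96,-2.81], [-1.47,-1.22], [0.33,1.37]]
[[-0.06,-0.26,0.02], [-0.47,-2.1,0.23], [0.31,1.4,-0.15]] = z @ [[0.16,0.72,-0.08], [0.19,0.85,-0.09]]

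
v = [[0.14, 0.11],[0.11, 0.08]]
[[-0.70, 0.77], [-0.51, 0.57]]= v @ [[-0.75,1.71],[-5.39,4.81]]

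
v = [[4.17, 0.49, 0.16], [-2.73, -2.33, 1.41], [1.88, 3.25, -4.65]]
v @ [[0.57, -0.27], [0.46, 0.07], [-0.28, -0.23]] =[[2.56, -1.13], [-3.02, 0.25], [3.87, 0.79]]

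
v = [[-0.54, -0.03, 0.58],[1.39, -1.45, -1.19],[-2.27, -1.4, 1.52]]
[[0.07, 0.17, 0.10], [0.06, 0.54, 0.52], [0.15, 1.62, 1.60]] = v @ [[0.19, -0.34, -0.63],[-0.1, -0.66, -0.6],[0.29, -0.05, -0.44]]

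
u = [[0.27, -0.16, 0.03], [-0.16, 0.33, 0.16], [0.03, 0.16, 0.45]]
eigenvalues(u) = [0.09, 0.38, 0.58]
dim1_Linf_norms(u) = [0.27, 0.33, 0.45]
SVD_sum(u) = [[0.04, -0.09, -0.11], [-0.09, 0.23, 0.27], [-0.11, 0.27, 0.31]] + [[0.19, -0.10, 0.16], [-0.10, 0.06, -0.09], [0.16, -0.09, 0.13]] + [[0.04, 0.04, -0.02], [0.04, 0.04, -0.02], [-0.02, -0.02, 0.01]]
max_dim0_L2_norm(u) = 0.48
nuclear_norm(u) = 1.05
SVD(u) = [[-0.26, -0.71, -0.65], [0.63, 0.39, -0.67], [0.73, -0.59, 0.35]] @ diag([0.5787466191876532, 0.38142188291149604, 0.08983149790085077]) @ [[-0.26, 0.63, 0.73], [-0.71, 0.39, -0.59], [-0.65, -0.67, 0.35]]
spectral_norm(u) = 0.58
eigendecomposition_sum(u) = [[0.04, 0.04, -0.02], [0.04, 0.04, -0.02], [-0.02, -0.02, 0.01]] + [[0.19, -0.1, 0.16], [-0.1, 0.06, -0.09], [0.16, -0.09, 0.13]] + [[0.04, -0.09, -0.11], [-0.09, 0.23, 0.27], [-0.11, 0.27, 0.31]]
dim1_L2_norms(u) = [0.32, 0.4, 0.48]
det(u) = 0.02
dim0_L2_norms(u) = [0.32, 0.4, 0.48]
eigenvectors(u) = [[0.65,0.71,-0.26], [0.67,-0.39,0.63], [-0.35,0.59,0.73]]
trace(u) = 1.05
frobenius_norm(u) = 0.70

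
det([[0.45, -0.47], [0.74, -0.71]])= 0.028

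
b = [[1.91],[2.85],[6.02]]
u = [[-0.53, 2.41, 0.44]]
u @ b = [[8.51]]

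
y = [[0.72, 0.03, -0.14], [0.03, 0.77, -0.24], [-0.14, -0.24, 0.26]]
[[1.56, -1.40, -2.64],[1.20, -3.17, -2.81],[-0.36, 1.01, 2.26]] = y@ [[2.43, -2.01, -2.49],  [2.02, -4.45, -1.77],  [1.77, -1.32, 5.70]]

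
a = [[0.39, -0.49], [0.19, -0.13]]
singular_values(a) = [0.66, 0.06]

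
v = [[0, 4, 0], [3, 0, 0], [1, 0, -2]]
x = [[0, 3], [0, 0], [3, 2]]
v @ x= [[0, 0], [0, 9], [-6, -1]]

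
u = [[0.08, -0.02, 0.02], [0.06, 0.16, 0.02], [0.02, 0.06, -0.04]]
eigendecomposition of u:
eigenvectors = [[-0.18,0.76,-0.16],  [0.94,-0.62,-0.05],  [0.27,-0.17,0.99]]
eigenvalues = [0.15, 0.09, -0.05]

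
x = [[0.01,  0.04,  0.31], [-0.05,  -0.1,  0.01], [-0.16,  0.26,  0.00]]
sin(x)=[[0.01, 0.04, 0.31], [-0.05, -0.1, 0.01], [-0.16, 0.26, 0.0]]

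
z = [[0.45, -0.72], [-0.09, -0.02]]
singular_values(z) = [0.85, 0.09]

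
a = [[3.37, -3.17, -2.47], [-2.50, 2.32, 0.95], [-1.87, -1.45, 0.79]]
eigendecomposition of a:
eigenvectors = [[0.81, -0.59, 0.13], [-0.58, -0.22, -0.56], [-0.13, -0.78, 0.82]]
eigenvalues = [6.03, -1.05, 1.5]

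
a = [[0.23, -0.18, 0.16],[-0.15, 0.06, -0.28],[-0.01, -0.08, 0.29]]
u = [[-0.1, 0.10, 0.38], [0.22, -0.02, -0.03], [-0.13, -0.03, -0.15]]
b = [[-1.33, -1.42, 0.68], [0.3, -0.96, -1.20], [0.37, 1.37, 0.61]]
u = b @ a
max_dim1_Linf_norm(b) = 1.42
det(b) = 0.00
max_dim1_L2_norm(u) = 0.41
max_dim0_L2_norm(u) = 0.41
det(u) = -0.00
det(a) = -0.01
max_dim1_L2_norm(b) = 2.06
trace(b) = -1.68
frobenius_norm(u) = 0.50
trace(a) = 0.58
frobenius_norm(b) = 3.01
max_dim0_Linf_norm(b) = 1.42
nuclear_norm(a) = 0.79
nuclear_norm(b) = 4.21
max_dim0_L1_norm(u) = 0.56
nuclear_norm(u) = 0.69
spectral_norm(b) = 2.45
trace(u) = -0.27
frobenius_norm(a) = 0.55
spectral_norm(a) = 0.51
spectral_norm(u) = 0.43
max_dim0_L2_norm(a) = 0.43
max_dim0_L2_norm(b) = 2.19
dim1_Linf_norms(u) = [0.38, 0.22, 0.15]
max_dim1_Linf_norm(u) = 0.38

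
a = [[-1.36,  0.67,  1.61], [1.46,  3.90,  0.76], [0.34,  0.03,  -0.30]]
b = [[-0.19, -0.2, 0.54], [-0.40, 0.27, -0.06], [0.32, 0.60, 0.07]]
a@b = [[0.51, 1.42, -0.66], [-1.59, 1.22, 0.61], [-0.17, -0.24, 0.16]]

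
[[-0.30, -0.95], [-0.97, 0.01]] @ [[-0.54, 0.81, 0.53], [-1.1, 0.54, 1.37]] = [[1.21, -0.76, -1.46], [0.51, -0.78, -0.50]]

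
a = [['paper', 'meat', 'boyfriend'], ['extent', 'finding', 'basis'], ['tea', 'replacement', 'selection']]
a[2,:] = ['tea', 'replacement', 'selection']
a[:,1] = ['meat', 'finding', 'replacement']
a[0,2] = 'boyfriend'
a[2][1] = 'replacement'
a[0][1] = 'meat'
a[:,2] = ['boyfriend', 'basis', 'selection']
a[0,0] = 'paper'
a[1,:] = ['extent', 'finding', 'basis']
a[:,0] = ['paper', 'extent', 'tea']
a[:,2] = ['boyfriend', 'basis', 'selection']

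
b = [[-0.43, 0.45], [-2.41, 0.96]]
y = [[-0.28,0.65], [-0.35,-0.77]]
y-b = [[0.15, 0.20],  [2.06, -1.73]]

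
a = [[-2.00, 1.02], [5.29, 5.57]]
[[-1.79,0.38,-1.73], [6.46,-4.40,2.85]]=a @ [[1.00, -0.4, 0.76], [0.21, -0.41, -0.21]]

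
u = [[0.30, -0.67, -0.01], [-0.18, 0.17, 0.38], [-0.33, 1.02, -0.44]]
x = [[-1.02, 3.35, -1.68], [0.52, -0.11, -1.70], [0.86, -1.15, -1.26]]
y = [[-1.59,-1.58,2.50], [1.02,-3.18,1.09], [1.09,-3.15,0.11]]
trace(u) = 0.03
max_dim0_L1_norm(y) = 7.91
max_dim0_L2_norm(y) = 4.75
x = y @ u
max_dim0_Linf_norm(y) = 3.18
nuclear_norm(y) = 8.42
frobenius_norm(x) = 4.68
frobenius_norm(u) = 1.44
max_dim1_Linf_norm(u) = 1.02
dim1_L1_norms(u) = [0.98, 0.73, 1.79]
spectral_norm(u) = 1.35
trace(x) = -2.39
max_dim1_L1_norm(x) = 6.05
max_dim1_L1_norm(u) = 1.79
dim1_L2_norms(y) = [3.36, 3.51, 3.34]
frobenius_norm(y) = 5.89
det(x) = -0.00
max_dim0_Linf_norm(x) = 3.35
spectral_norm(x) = 3.98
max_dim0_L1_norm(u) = 1.86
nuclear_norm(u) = 1.86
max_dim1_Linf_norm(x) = 3.35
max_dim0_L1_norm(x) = 4.64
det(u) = -0.00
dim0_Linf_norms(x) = [1.02, 3.35, 1.7]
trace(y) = -4.66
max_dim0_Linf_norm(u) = 1.02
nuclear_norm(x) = 6.45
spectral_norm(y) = 5.12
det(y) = -5.97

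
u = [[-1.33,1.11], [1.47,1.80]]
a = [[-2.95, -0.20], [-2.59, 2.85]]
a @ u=[[3.63, -3.63], [7.63, 2.26]]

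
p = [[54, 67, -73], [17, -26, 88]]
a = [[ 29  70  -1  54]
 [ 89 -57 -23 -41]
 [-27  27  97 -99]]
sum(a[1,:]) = -32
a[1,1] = -57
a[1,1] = -57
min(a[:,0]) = -27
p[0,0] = 54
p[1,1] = -26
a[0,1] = 70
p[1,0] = 17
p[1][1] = -26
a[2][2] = 97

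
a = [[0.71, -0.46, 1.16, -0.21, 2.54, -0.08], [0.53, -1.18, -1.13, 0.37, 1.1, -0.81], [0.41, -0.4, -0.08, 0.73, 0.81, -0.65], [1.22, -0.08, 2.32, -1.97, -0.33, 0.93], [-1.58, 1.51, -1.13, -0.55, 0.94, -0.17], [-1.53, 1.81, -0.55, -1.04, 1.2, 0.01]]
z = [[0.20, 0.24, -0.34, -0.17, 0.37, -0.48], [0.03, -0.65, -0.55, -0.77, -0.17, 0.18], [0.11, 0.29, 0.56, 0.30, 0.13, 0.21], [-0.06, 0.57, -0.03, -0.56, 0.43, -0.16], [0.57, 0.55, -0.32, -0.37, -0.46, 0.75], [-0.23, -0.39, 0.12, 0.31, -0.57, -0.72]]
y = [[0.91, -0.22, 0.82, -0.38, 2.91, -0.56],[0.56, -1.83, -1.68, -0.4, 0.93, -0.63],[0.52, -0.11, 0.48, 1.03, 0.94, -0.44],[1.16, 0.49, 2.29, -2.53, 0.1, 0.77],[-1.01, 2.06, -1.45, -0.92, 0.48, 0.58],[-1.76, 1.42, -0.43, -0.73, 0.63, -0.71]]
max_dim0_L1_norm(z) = 2.69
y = a + z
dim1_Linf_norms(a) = [2.54, 1.18, 0.81, 2.32, 1.58, 1.81]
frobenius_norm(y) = 7.10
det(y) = 29.99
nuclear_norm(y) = 15.10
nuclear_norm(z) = 5.35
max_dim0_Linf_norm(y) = 2.91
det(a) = 0.12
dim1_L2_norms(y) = [3.24, 2.81, 1.63, 3.72, 2.96, 2.59]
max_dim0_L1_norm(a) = 6.92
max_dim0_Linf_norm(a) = 2.54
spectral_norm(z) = 1.56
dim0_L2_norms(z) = [0.66, 1.16, 0.92, 1.12, 0.95, 1.19]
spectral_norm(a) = 4.28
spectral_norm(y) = 4.13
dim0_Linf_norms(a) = [1.58, 1.81, 2.32, 1.97, 2.54, 0.93]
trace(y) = -3.20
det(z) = 0.14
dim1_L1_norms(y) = [5.8, 6.03, 3.52, 7.34, 6.5, 5.68]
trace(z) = -1.63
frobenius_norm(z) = 2.49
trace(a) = -1.57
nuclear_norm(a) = 12.52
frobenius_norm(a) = 6.55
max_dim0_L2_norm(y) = 3.36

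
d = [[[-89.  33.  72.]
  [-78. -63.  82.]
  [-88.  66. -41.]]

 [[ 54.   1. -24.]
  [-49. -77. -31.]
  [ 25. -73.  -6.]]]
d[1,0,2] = -24.0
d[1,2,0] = 25.0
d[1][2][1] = -73.0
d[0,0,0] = -89.0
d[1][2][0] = 25.0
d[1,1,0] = -49.0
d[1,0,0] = 54.0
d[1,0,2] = -24.0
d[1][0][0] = 54.0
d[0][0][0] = -89.0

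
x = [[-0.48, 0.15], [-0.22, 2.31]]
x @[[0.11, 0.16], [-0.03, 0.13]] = [[-0.06,-0.06], [-0.09,0.27]]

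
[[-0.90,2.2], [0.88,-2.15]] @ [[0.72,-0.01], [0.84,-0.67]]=[[1.20, -1.47], [-1.17, 1.43]]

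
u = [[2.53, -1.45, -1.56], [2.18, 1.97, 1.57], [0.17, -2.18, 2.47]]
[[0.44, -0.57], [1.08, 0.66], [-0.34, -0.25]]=u@[[0.30, -0.01],[0.2, 0.25],[0.02, 0.12]]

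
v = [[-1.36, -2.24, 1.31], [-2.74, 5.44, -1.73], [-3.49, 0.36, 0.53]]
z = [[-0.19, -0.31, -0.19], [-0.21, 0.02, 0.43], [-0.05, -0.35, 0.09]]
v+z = [[-1.55, -2.55, 1.12],  [-2.95, 5.46, -1.30],  [-3.54, 0.01, 0.62]]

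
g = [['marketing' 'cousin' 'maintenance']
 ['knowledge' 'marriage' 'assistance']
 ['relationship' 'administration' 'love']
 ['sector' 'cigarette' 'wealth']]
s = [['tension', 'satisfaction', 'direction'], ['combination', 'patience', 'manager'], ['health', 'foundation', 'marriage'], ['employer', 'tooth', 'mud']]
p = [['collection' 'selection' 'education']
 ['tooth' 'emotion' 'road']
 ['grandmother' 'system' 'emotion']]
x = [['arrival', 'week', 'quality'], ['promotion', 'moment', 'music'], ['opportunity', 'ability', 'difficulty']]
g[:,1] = ['cousin', 'marriage', 'administration', 'cigarette']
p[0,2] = 'education'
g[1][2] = 'assistance'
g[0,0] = 'marketing'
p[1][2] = 'road'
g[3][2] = 'wealth'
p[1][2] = 'road'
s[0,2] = 'direction'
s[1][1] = 'patience'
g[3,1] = 'cigarette'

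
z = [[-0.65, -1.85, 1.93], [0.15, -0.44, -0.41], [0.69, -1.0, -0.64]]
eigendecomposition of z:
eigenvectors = [[-0.69, 0.86, -0.73], [0.28, -0.07, -0.49], [0.67, 0.51, -0.48]]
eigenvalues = [-1.77, 0.66, -0.62]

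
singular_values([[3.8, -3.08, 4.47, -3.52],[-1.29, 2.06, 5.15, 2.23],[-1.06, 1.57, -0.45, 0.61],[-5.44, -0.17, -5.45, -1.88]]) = [10.3, 6.53, 3.38, 0.72]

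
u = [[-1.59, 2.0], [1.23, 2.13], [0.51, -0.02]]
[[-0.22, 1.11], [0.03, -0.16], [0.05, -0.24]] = u @ [[0.09, -0.46], [-0.04, 0.19]]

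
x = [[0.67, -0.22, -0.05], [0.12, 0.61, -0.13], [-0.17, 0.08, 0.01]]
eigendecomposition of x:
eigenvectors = [[(0.13+0j), 0.75+0.00j, 0.75-0.00j], [(0.18+0j), 0.13-0.61j, 0.13+0.61j], [(0.97+0j), -0.19-0.02j, -0.19+0.02j]]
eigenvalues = [0j, (0.64+0.18j), (0.64-0.18j)]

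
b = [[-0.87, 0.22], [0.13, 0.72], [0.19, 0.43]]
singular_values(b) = [0.9, 0.86]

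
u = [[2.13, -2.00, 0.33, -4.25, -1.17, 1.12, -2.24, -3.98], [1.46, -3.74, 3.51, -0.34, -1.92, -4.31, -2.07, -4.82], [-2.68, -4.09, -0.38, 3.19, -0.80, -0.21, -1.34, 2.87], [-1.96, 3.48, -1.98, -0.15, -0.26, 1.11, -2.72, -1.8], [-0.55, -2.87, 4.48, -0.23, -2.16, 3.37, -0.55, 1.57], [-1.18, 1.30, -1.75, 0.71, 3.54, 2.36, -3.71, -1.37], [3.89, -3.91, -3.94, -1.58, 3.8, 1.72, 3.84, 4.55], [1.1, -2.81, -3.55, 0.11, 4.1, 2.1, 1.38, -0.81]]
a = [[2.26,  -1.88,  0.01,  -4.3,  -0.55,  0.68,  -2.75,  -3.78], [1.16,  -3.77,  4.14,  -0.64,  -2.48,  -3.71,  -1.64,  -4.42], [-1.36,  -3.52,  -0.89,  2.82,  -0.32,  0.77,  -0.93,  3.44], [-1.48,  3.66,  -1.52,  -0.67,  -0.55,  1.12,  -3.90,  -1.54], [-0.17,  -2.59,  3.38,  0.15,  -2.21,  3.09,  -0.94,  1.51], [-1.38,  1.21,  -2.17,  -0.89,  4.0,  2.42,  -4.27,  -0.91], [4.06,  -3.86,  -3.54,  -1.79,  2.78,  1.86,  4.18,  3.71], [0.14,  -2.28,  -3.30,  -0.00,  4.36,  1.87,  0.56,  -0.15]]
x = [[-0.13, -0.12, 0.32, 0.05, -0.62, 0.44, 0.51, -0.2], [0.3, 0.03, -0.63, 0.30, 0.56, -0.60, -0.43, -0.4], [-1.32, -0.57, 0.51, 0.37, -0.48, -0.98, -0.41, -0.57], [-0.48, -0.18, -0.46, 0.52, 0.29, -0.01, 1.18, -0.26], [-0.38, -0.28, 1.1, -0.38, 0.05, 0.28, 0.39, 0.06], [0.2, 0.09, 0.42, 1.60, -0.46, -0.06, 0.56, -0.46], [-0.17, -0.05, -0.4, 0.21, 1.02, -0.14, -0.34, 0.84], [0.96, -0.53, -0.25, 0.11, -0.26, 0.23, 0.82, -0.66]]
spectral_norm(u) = 12.75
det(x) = -0.74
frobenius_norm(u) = 20.97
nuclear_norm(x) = 10.58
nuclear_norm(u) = 49.96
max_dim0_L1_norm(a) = 22.77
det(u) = 63579.65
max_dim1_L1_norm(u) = 27.23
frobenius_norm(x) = 4.36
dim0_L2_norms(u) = [5.98, 8.94, 8.23, 5.61, 7.36, 6.74, 7.02, 8.73]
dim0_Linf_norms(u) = [3.89, 4.09, 4.48, 4.25, 4.1, 4.31, 3.84, 4.82]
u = a + x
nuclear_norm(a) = 47.47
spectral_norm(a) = 12.28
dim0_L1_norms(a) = [12.01, 22.77, 18.95, 11.26, 17.25, 15.52, 19.17, 19.46]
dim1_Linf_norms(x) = [0.62, 0.63, 1.32, 1.18, 1.1, 1.6, 1.02, 0.96]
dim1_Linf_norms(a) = [4.3, 4.42, 3.52, 3.9, 3.38, 4.27, 4.18, 4.36]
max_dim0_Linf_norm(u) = 4.82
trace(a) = 1.17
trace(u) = 1.09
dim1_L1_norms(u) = [17.22, 22.17, 15.56, 13.46, 15.78, 15.92, 27.23, 15.96]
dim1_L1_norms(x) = [2.39, 3.25, 5.21, 3.38, 2.92, 3.85, 3.17, 3.82]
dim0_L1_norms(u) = [14.95, 24.2, 19.92, 10.56, 17.75, 16.3, 17.85, 21.77]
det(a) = 49426.61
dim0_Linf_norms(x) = [1.32, 0.57, 1.1, 1.6, 1.02, 0.98, 1.18, 0.84]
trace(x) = -0.08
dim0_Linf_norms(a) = [4.06, 3.86, 4.14, 4.3, 4.36, 3.71, 4.27, 4.42]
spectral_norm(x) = 2.47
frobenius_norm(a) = 20.32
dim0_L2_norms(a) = [5.38, 8.47, 7.73, 5.6, 7.38, 6.2, 7.95, 8.06]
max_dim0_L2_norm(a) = 8.47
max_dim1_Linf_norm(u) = 4.82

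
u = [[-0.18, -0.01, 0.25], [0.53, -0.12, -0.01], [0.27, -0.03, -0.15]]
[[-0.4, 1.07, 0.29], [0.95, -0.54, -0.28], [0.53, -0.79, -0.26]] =u @ [[1.75, -0.79, -0.09], [-0.17, 0.7, 1.84], [-0.35, 3.73, 1.17]]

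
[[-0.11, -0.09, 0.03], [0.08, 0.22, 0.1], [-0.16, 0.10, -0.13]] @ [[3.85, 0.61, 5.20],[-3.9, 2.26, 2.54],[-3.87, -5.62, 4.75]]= [[-0.19, -0.44, -0.66], [-0.94, -0.02, 1.45], [-0.5, 0.86, -1.20]]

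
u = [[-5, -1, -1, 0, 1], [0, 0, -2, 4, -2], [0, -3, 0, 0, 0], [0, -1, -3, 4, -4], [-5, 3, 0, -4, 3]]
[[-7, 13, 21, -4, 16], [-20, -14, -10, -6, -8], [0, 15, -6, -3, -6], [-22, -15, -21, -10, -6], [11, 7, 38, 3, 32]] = u@[[1, -1, -4, 0, -4], [0, -5, 2, 1, 2], [2, 0, 1, 3, 0], [-4, -2, 0, 0, -3], [0, 3, 4, 0, -2]]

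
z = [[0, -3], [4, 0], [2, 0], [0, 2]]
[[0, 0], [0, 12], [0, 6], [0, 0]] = z @ [[0, 3], [0, 0]]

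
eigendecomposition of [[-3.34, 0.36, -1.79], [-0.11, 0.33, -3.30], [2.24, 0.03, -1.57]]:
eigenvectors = [[0.06+0.47j, (0.06-0.47j), (0.05+0j)], [(0.64+0j), 0.64-0.00j, 0.99+0.00j], [(0.51-0.33j), 0.51+0.33j, (0.1+0j)]]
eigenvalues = [(-2.29+1.59j), (-2.29-1.59j), 0j]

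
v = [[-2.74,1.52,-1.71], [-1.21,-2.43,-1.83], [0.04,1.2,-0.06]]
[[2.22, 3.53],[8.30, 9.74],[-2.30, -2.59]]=v@ [[-1.13, -1.65], [-1.94, -2.17], [-1.21, -1.35]]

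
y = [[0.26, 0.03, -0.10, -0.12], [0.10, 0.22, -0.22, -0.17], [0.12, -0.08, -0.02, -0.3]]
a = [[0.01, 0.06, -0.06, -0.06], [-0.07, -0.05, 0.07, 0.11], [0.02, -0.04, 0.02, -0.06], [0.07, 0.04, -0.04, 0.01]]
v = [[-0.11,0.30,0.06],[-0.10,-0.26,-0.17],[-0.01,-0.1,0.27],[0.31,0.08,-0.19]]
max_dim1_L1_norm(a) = 0.3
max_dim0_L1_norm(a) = 0.24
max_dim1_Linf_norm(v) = 0.31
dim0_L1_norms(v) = [0.53, 0.74, 0.69]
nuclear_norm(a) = 0.35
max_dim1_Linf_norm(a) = 0.11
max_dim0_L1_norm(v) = 0.74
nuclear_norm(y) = 0.92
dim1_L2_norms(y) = [0.3, 0.37, 0.33]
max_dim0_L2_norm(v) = 0.42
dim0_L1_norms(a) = [0.17, 0.19, 0.19, 0.24]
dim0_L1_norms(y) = [0.48, 0.33, 0.34, 0.59]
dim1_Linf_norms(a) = [0.06, 0.11, 0.06, 0.07]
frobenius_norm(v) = 0.66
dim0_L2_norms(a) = [0.1, 0.1, 0.1, 0.14]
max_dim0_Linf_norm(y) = 0.3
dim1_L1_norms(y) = [0.51, 0.71, 0.52]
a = v @ y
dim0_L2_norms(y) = [0.3, 0.24, 0.24, 0.37]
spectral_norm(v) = 0.43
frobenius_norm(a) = 0.22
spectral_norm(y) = 0.49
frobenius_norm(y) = 0.58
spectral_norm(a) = 0.19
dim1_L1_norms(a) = [0.19, 0.3, 0.14, 0.16]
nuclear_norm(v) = 1.12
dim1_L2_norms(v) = [0.33, 0.33, 0.29, 0.37]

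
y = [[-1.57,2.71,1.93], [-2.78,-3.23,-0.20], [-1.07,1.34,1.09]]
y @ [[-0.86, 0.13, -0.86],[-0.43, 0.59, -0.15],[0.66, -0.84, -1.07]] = [[1.46,-0.23,-1.12], [3.65,-2.10,3.09], [1.06,-0.26,-0.45]]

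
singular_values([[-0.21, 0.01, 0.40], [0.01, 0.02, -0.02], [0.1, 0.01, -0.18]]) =[0.5, 0.02, 0.0]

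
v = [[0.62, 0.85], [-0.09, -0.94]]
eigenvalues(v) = [0.57, -0.89]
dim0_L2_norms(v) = [0.63, 1.27]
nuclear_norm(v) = 1.74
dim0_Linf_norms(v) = [0.62, 0.94]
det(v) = -0.51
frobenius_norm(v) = 1.41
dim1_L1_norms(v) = [1.47, 1.03]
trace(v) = -0.32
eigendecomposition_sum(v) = [[0.59, 0.33], [-0.04, -0.02]] + [[0.03,0.52], [-0.05,-0.92]]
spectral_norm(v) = 1.36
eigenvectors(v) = [[1.00, -0.49], [-0.06, 0.87]]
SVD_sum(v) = [[0.39,0.94],  [-0.35,-0.83]] + [[0.23,  -0.09], [0.26,  -0.11]]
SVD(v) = [[-0.75,  0.66], [0.66,  0.75]] @ diag([1.3641281420316111, 0.37115281504709796]) @ [[-0.38, -0.92], [0.92, -0.38]]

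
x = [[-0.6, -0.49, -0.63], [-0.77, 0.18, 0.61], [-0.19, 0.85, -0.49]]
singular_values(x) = [1.0, 1.0, 0.99]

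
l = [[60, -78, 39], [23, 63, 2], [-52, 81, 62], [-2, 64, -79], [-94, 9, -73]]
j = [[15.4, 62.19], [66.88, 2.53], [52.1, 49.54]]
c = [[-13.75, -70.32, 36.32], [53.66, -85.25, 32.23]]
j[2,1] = 49.54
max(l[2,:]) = 81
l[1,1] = 63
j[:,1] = [62.19, 2.53, 49.54]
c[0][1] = -70.32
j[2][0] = 52.1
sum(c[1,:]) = 0.6399999999999935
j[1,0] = 66.88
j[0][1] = 62.19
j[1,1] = 2.53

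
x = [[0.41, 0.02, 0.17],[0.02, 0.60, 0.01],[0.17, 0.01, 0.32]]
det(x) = 0.06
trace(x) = 1.33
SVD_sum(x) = [[0.04, 0.15, 0.03], [0.15, 0.55, 0.11], [0.03, 0.11, 0.02]] + [[0.3, -0.13, 0.23], [-0.13, 0.05, -0.10], [0.23, -0.10, 0.18]] + [[0.07, -0.0, -0.09], [-0.0, 0.00, 0.0], [-0.09, 0.0, 0.12]]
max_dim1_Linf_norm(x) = 0.6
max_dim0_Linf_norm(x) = 0.6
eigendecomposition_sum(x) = [[0.07, -0.0, -0.09], [-0.0, 0.00, 0.00], [-0.09, 0.0, 0.12]] + [[0.30, -0.13, 0.23], [-0.13, 0.05, -0.10], [0.23, -0.10, 0.18]] + [[0.04, 0.15, 0.03], [0.15, 0.55, 0.11], [0.03, 0.11, 0.02]]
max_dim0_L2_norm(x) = 0.6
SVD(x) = [[-0.25,0.75,-0.61], [-0.95,-0.31,0.01], [-0.18,0.58,0.79]] @ diag([0.607294311412068, 0.5336053670154975, 0.18910032157243425]) @ [[-0.25,  -0.95,  -0.18],[0.75,  -0.31,  0.58],[-0.61,  0.01,  0.79]]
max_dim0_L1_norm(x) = 0.63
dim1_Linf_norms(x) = [0.41, 0.6, 0.32]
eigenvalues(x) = [0.19, 0.53, 0.61]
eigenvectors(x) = [[-0.61, 0.75, -0.25], [0.01, -0.31, -0.95], [0.79, 0.58, -0.18]]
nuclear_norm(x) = 1.33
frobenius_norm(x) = 0.83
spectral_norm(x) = 0.61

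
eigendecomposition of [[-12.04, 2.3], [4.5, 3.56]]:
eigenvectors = [[-0.96, -0.14], [0.27, -0.99]]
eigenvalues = [-12.68, 4.2]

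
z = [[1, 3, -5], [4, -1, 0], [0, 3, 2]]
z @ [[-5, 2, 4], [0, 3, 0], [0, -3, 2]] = [[-5, 26, -6], [-20, 5, 16], [0, 3, 4]]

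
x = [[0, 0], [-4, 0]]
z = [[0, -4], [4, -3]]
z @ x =[[16, 0], [12, 0]]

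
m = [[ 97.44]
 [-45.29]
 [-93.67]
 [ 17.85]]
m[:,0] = [97.44, -45.29, -93.67, 17.85]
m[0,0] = 97.44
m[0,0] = 97.44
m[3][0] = 17.85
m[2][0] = -93.67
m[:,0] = [97.44, -45.29, -93.67, 17.85]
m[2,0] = -93.67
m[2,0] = -93.67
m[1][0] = -45.29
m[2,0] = -93.67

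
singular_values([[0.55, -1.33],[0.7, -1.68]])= [2.32, 0.0]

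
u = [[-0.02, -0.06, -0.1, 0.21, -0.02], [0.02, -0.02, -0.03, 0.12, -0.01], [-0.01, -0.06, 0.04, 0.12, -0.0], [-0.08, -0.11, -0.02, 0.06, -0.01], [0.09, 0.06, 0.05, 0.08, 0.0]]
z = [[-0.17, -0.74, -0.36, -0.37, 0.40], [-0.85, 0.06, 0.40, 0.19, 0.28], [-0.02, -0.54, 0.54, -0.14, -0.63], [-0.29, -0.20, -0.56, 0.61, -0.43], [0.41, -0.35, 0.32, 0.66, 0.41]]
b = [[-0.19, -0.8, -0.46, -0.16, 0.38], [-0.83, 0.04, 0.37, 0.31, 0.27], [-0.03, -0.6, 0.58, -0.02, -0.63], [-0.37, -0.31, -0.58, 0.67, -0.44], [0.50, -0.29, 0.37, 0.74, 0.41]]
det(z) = -1.00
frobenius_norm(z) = 2.23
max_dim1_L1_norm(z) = 2.15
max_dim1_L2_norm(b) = 1.1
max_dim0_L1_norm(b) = 2.36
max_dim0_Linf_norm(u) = 0.21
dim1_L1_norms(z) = [2.04, 1.78, 1.87, 2.09, 2.15]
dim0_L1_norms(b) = [1.92, 2.04, 2.36, 1.9, 2.13]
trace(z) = 1.45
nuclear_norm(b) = 5.23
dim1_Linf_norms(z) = [0.74, 0.85, 0.63, 0.61, 0.66]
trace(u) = 0.06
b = u + z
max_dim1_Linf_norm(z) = 0.85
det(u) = 0.00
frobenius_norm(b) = 2.36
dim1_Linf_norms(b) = [0.8, 0.83, 0.63, 0.67, 0.74]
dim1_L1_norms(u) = [0.41, 0.2, 0.23, 0.28, 0.28]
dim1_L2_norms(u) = [0.24, 0.13, 0.14, 0.15, 0.14]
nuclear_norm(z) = 5.00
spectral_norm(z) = 1.01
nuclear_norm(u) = 0.60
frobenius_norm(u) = 0.37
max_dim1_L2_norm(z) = 1.0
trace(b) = 1.51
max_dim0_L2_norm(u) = 0.29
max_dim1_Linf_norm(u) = 0.21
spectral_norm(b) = 1.23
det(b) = -1.21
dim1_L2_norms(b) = [1.03, 1.0, 1.05, 1.1, 1.09]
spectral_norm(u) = 0.31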